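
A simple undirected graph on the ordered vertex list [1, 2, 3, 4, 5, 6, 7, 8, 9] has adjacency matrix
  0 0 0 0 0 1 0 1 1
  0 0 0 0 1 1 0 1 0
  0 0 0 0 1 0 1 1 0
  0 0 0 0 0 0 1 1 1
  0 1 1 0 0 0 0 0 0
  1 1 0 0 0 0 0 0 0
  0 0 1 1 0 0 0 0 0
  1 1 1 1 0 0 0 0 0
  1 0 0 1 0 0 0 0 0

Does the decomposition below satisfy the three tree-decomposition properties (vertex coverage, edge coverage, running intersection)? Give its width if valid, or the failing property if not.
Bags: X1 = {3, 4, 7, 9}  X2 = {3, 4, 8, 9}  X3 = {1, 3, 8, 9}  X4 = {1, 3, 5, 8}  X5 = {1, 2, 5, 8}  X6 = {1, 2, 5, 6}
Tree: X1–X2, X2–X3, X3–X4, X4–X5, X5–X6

Every vertex of G appears in some bag (union = {1, 2, 3, 4, 5, 6, 7, 8, 9}); every edge is covered by a bag; and for each vertex v the set of bags containing v is connected in the bag tree. The decomposition is therefore valid. The largest bag has 4 vertices, so the width is 3.

Yes; width 3.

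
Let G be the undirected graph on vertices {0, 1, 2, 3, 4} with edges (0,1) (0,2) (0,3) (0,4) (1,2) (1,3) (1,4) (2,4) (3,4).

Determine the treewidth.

A width-3 tree decomposition is:
Bags: B1 = {0, 1, 2, 4}  B2 = {0, 1, 3, 4}
Tree: B1–B2
Each bag holds 4 vertices, so the decomposition has width 3, which upper-bounds the treewidth. Conversely, {0, 1, 2, 4} is a clique of size 4, and the vertices of any clique must share a bag in every tree decomposition; so some bag has ≥ 4 vertices and tw(G) ≥ 3. Hence tw(G) = 3 exactly.

3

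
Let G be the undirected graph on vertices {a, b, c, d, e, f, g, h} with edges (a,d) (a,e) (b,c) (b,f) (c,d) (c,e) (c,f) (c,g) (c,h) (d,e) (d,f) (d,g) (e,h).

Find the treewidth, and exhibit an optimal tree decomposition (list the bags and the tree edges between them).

Treewidth 2.
One such decomposition:
Bags: B1 = {c, e, h}  B2 = {c, d, e}  B3 = {c, d, f}  B4 = {a, d, e}  B5 = {c, d, g}  B6 = {b, c, f}
Tree: B1–B2, B2–B3, B2–B4, B2–B5, B3–B6

Each bag holds 3 vertices, so the decomposition has width 2, which upper-bounds the treewidth. For the lower bound, the 3 vertices {c, d, g} are pairwise adjacent, and any tree decomposition puts a clique entirely inside one bag — forcing width ≥ 2. The upper and lower bounds meet at 2, so that is the treewidth.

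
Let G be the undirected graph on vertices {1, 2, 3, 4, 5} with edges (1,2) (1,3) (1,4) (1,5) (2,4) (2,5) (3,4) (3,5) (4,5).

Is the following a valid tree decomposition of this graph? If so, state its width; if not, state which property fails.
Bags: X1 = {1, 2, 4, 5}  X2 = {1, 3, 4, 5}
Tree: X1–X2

Vertex coverage: the bags together contain {1, 2, 3, 4, 5}, the full vertex set. Edge coverage: each edge of G has both endpoints in at least one bag. Running intersection: for every vertex, the bags containing it form a connected subtree. All three properties hold, so this is a valid tree decomposition of width max|bag| − 1 = 3, and hence tw(G) ≤ 3.

Yes; width 3.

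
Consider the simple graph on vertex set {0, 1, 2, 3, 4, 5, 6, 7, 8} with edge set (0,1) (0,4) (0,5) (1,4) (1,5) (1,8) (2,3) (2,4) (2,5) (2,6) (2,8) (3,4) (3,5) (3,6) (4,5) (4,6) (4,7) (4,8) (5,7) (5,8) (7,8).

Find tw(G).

A width-3 tree decomposition is:
Bags: B1 = {2, 4, 5, 8}  B2 = {1, 4, 5, 8}  B3 = {2, 3, 4, 5}  B4 = {0, 1, 4, 5}  B5 = {4, 5, 7, 8}  B6 = {2, 3, 4, 6}
Tree: B1–B2, B1–B3, B2–B4, B1–B5, B3–B6
The largest bag has 4 vertices, giving width 3; this decomposition certifies tw(G) ≤ 3. For the lower bound, the 4 vertices {0, 1, 4, 5} are pairwise adjacent, and any tree decomposition puts a clique entirely inside one bag — forcing width ≥ 3. Combining the bounds, tw(G) = 3.

3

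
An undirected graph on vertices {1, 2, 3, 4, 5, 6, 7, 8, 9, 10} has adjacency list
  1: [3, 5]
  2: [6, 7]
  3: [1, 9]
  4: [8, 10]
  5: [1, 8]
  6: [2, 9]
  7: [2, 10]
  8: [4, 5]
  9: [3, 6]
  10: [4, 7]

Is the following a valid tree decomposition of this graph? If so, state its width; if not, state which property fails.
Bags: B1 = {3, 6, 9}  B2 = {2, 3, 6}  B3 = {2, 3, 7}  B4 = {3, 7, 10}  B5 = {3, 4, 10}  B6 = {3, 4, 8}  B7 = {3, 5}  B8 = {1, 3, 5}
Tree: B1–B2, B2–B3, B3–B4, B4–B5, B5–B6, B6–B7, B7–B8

A tree decomposition must satisfy three properties: every vertex lies in some bag; for every edge, both endpoints lie together in some bag; and for every vertex, the bags containing it form a connected subtree. Here edge (8,5) lies in no bag, so the decomposition is invalid.

No — edge (8,5) lies in no bag.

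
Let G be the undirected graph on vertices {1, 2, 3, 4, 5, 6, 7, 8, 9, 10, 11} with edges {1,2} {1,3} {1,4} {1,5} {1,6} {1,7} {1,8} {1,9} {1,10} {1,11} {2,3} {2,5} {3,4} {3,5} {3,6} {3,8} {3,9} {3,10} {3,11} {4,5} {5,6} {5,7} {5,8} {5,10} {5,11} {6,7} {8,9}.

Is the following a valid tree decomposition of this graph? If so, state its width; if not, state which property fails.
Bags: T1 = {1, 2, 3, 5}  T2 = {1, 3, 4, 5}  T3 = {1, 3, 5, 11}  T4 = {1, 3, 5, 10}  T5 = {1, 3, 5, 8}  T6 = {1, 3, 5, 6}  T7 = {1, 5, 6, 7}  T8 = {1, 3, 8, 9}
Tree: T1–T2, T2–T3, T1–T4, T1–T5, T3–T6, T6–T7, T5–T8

Checking the three conditions: (i) the bags cover all of {1, 2, 3, 4, 5, 6, 7, 8, 9, 10, 11}; (ii) for each edge, some bag contains both endpoints; (iii) the bags containing any fixed vertex form a subtree. All hold, so the decomposition is valid with width 4 − 1 = 3.

Yes; width 3.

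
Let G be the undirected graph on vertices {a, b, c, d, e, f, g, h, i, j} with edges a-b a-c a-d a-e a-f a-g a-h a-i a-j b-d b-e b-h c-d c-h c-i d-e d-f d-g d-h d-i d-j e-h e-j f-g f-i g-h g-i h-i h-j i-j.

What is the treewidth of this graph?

4

A width-4 tree decomposition is:
Bags: B1 = {a, c, d, h, i}  B2 = {a, d, h, i, j}  B3 = {a, d, e, h, j}  B4 = {a, b, d, e, h}  B5 = {a, d, g, h, i}  B6 = {a, d, f, g, i}
Tree: B1–B2, B2–B3, B3–B4, B1–B5, B5–B6
Every bag has size at most 5, so the width is 5 − 1 = 4 and tw(G) ≤ 4. On the other hand G contains the 5-clique {a, d, e, h, j}. A clique must lie in a single bag of any decomposition, so no decomposition can have width below 4. Combining the bounds, tw(G) = 4.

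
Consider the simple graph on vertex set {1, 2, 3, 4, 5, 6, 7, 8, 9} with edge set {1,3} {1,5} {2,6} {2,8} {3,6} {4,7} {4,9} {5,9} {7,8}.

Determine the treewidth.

A width-2 tree decomposition is:
Bags: B1 = {4, 7, 8}  B2 = {4, 8, 9}  B3 = {5, 8, 9}  B4 = {1, 5, 8}  B5 = {1, 3, 8}  B6 = {3, 6, 8}  B7 = {2, 6, 8}
Tree: B1–B2, B2–B3, B3–B4, B4–B5, B5–B6, B6–B7
Each bag holds 3 vertices, so the decomposition has width 2, which upper-bounds the treewidth. The edges 8–7–4–9–5–1–3–6–2–8 form a cycle, so G is not a tree and its treewidth is at least 2. The upper and lower bounds meet at 2, so that is the treewidth.

2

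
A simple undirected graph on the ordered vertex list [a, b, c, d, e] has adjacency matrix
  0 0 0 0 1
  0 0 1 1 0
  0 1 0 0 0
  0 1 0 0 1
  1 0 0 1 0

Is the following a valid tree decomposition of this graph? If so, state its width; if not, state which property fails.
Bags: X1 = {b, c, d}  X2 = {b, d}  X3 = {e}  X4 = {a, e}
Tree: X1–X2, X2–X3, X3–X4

A tree decomposition must satisfy three properties: every vertex lies in some bag; for every edge, both endpoints lie together in some bag; and for every vertex, the bags containing it form a connected subtree. Here edge (d,e) lies in no bag, so the decomposition is invalid.

No — edge (d,e) lies in no bag.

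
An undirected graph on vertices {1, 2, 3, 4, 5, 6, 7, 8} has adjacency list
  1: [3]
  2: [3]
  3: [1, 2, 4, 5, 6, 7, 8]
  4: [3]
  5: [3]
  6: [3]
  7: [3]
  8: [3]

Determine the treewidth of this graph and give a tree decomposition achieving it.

Treewidth 1.
One optimal decomposition is:
Bags: B1 = {3, 8}  B2 = {1, 3}  B3 = {3, 5}  B4 = {3, 7}  B5 = {3, 4}  B6 = {2, 3}  B7 = {3, 6}
Tree: B1–B2, B2–B3, B1–B4, B4–B5, B5–B6, B1–B7

The largest bag has 2 vertices, giving width 1; this decomposition certifies tw(G) ≤ 1. Any graph with an edge has treewidth ≥ 1, and G has the edge 3–8. Combining the bounds, tw(G) = 1.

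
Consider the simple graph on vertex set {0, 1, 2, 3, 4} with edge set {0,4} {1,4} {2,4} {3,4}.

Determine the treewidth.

A width-1 tree decomposition is:
Bags: B1 = {0, 4}  B2 = {2, 4}  B3 = {3, 4}  B4 = {1, 4}
Tree: B1–B2, B1–B3, B2–B4
Each bag holds 2 vertices, so the decomposition has width 1, which upper-bounds the treewidth. Since G has at least one edge (e.g. 0–4), it is not an edgeless graph, so tw(G) ≥ 1. Combining the bounds, tw(G) = 1.

1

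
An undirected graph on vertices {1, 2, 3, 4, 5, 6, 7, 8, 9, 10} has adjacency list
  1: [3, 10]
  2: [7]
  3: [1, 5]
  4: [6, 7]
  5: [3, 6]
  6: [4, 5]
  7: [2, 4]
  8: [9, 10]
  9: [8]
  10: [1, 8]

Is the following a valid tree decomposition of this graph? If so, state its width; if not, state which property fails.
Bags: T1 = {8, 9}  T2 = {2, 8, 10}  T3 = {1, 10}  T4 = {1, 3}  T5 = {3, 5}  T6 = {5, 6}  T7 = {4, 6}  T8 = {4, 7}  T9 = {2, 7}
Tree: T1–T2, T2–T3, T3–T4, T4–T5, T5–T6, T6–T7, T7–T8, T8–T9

A tree decomposition must satisfy three properties: every vertex lies in some bag; for every edge, both endpoints lie together in some bag; and for every vertex, the bags containing it form a connected subtree. Here bags containing vertex 2 are not connected in the tree, so the decomposition is invalid.

No — bags containing vertex 2 are not connected in the tree.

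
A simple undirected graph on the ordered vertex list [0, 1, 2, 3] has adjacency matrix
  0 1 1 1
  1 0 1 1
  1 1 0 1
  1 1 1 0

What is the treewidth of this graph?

3

A width-3 tree decomposition is:
Bags: B1 = {0, 1, 2, 3}
Tree: (single bag)
With just one bag of size 4, the width is 4 − 1 = 3, so tw(G) ≤ 3. On the other hand G contains the 4-clique {0, 1, 2, 3}. A clique must lie in a single bag of any decomposition, so no decomposition can have width below 3. The upper and lower bounds meet at 3, so that is the treewidth.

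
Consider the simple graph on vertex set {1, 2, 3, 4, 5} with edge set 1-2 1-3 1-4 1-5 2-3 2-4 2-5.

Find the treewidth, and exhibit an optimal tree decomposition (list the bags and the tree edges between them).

Treewidth 2.
Bags: B1 = {1, 2, 4}  B2 = {1, 2, 3}  B3 = {1, 2, 5}
Tree: B1–B2, B2–B3

The largest bag has 3 vertices, giving width 2; this decomposition certifies tw(G) ≤ 2. On the other hand G contains the 3-clique {1, 2, 3}. A clique must lie in a single bag of any decomposition, so no decomposition can have width below 2. Hence tw(G) = 2 exactly.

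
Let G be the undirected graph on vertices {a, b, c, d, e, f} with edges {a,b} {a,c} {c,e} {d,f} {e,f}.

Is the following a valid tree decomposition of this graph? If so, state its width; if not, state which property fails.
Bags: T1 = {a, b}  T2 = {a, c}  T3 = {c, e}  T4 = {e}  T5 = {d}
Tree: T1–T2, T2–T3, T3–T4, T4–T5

No — vertex f appears in no bag.

A tree decomposition must satisfy three properties: every vertex lies in some bag; for every edge, both endpoints lie together in some bag; and for every vertex, the bags containing it form a connected subtree. Here vertex f appears in no bag, so the decomposition is invalid.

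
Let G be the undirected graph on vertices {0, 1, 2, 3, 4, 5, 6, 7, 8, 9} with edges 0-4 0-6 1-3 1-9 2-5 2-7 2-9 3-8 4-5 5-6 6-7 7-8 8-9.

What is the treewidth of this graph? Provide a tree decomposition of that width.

Treewidth 2.
One such decomposition:
Bags: B1 = {1, 3, 9}  B2 = {3, 8, 9}  B3 = {2, 8, 9}  B4 = {2, 7, 8}  B5 = {2, 5, 7}  B6 = {5, 6, 7}  B7 = {4, 5, 6}  B8 = {0, 4, 6}
Tree: B1–B2, B2–B3, B3–B4, B4–B5, B5–B6, B6–B7, B7–B8

Each bag holds 3 vertices, so the decomposition has width 2, which upper-bounds the treewidth. For the lower bound, G contains the cycle 1–3–8–9–1, so G is not a forest; only forests have treewidth ≤ 1, hence tw(G) ≥ 2. Combining the bounds, tw(G) = 2.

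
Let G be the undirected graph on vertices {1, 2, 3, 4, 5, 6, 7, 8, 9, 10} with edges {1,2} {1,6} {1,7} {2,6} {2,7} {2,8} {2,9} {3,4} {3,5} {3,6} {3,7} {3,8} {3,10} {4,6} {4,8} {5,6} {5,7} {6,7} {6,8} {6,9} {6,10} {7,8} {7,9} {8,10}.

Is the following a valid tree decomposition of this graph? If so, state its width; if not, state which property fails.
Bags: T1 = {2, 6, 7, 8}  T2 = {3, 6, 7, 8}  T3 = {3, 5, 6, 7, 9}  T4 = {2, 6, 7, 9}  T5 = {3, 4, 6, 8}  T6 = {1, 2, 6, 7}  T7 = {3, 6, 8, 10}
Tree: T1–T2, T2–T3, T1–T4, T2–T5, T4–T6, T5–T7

No — bags containing vertex 9 are not connected in the tree.

A tree decomposition must satisfy three properties: every vertex lies in some bag; for every edge, both endpoints lie together in some bag; and for every vertex, the bags containing it form a connected subtree. Here bags containing vertex 9 are not connected in the tree, so the decomposition is invalid.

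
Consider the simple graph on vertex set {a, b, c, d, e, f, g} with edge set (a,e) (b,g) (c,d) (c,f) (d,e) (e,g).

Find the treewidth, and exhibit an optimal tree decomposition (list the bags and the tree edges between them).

Each bag holds 2 vertices, so the decomposition has width 1, which upper-bounds the treewidth. G has an edge, so its treewidth is at least 1. Combining the bounds, tw(G) = 1.

Treewidth 1.
One optimal decomposition is:
Bags: B1 = {d, e}  B2 = {c, d}  B3 = {e, g}  B4 = {a, e}  B5 = {c, f}  B6 = {b, g}
Tree: B1–B2, B1–B3, B3–B4, B2–B5, B3–B6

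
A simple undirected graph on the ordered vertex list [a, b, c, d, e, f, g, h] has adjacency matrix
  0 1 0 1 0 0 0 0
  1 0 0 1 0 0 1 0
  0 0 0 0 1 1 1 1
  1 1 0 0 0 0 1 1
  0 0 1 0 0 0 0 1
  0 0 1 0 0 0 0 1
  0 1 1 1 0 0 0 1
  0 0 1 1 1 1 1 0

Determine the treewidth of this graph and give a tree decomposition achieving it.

Each bag holds 3 vertices, so the decomposition has width 2, which upper-bounds the treewidth. Conversely, {d, g, h} is a clique of size 3, and the vertices of any clique must share a bag in every tree decomposition; so some bag has ≥ 3 vertices and tw(G) ≥ 2. Combining the bounds, tw(G) = 2.

Treewidth 2.
One such decomposition:
Bags: B1 = {d, g, h}  B2 = {c, g, h}  B3 = {c, e, h}  B4 = {c, f, h}  B5 = {b, d, g}  B6 = {a, b, d}
Tree: B1–B2, B2–B3, B2–B4, B1–B5, B5–B6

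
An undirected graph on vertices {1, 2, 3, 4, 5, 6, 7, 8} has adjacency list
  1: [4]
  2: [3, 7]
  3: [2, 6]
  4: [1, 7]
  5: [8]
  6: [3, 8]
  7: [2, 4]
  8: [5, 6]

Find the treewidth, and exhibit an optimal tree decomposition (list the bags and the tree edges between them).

The largest bag has 2 vertices, giving width 1; this decomposition certifies tw(G) ≤ 1. G has an edge, so its treewidth is at least 1. The upper and lower bounds meet at 1, so that is the treewidth.

Treewidth 1.
Bags: B1 = {1, 4}  B2 = {4, 7}  B3 = {2, 7}  B4 = {2, 3}  B5 = {3, 6}  B6 = {6, 8}  B7 = {5, 8}
Tree: B1–B2, B2–B3, B3–B4, B4–B5, B5–B6, B6–B7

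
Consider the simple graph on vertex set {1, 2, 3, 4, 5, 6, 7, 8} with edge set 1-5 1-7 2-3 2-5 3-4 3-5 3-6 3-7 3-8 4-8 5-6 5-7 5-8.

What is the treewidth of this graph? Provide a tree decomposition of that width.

Treewidth 2.
One optimal decomposition is:
Bags: B1 = {2, 3, 5}  B2 = {3, 5, 7}  B3 = {3, 5, 6}  B4 = {3, 5, 8}  B5 = {1, 5, 7}  B6 = {3, 4, 8}
Tree: B1–B2, B2–B3, B1–B4, B2–B5, B4–B6

The largest bag has 3 vertices, giving width 2; this decomposition certifies tw(G) ≤ 2. For the lower bound, the 3 vertices {1, 5, 7} are pairwise adjacent, and any tree decomposition puts a clique entirely inside one bag — forcing width ≥ 2. Therefore the treewidth is 2.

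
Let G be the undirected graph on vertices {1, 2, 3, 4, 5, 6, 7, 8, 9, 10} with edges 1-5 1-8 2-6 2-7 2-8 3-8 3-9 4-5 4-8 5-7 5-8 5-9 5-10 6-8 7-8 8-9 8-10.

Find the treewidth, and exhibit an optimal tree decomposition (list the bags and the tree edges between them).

The largest bag has 3 vertices, giving width 2; this decomposition certifies tw(G) ≤ 2. For the lower bound, the 3 vertices {2, 6, 8} are pairwise adjacent, and any tree decomposition puts a clique entirely inside one bag — forcing width ≥ 2. Combining the bounds, tw(G) = 2.

Treewidth 2.
One such decomposition:
Bags: B1 = {1, 5, 8}  B2 = {5, 7, 8}  B3 = {4, 5, 8}  B4 = {5, 8, 9}  B5 = {2, 7, 8}  B6 = {2, 6, 8}  B7 = {3, 8, 9}  B8 = {5, 8, 10}
Tree: B1–B2, B2–B3, B3–B4, B2–B5, B5–B6, B4–B7, B1–B8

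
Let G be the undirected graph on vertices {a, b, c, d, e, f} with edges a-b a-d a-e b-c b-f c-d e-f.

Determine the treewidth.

2

A width-2 tree decomposition is:
Bags: B1 = {a, c, d}  B2 = {a, b, c}  B3 = {a, b, e}  B4 = {b, e, f}
Tree: B1–B2, B2–B3, B3–B4
Each bag holds 3 vertices, so the decomposition has width 2, which upper-bounds the treewidth. For the lower bound, G contains the cycle d–c–b–a–d, so G is not a forest; only forests have treewidth ≤ 1, hence tw(G) ≥ 2. The upper and lower bounds meet at 2, so that is the treewidth.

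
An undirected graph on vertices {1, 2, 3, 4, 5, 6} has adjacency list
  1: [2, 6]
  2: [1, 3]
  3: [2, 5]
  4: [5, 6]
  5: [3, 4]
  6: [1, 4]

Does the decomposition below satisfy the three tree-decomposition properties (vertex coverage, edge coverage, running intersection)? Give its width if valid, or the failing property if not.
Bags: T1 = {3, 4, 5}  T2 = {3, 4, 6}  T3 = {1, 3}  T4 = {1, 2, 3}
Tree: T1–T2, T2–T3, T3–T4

A tree decomposition must satisfy three properties: every vertex lies in some bag; for every edge, both endpoints lie together in some bag; and for every vertex, the bags containing it form a connected subtree. Here edge (6,1) lies in no bag, so the decomposition is invalid.

No — edge (6,1) lies in no bag.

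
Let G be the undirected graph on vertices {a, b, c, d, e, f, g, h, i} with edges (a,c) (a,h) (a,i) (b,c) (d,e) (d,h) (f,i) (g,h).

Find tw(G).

1

A width-1 tree decomposition is:
Bags: B1 = {a, h}  B2 = {a, i}  B3 = {a, c}  B4 = {g, h}  B5 = {d, h}  B6 = {d, e}  B7 = {f, i}  B8 = {b, c}
Tree: B1–B2, B1–B3, B1–B4, B1–B5, B5–B6, B2–B7, B3–B8
Every bag has size at most 2, so the width is 2 − 1 = 1 and tw(G) ≤ 1. Any graph with an edge has treewidth ≥ 1, and G has the edge a–h. Hence tw(G) = 1 exactly.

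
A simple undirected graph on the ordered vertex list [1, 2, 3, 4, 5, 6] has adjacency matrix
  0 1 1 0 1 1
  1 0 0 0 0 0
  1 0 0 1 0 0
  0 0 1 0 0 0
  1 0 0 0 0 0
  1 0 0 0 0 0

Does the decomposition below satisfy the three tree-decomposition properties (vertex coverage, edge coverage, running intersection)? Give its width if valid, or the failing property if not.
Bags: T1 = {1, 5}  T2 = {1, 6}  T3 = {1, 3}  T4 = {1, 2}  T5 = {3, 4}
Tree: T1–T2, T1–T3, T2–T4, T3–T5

Vertex coverage: the bags together contain {1, 2, 3, 4, 5, 6}, the full vertex set. Edge coverage: each edge of G has both endpoints in at least one bag. Running intersection: for every vertex, the bags containing it form a connected subtree. All three properties hold, so this is a valid tree decomposition of width max|bag| − 1 = 1, and hence tw(G) ≤ 1.

Yes; width 1.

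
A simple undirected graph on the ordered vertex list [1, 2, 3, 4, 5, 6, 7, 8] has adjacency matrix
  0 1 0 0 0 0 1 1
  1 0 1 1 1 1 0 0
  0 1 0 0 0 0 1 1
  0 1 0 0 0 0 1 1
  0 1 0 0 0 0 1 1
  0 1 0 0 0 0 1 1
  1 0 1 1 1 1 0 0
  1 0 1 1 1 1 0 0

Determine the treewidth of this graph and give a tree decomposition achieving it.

Every bag has size at most 4, so the width is 4 − 1 = 3 and tw(G) ≤ 3. For the lower bound: the 4 vertex sets {2,5}, {1,8}, {7}, {4} are disjoint, each induces a connected subgraph, and every pair is joined by at least one edge of G. Contracting each set to a single vertex therefore yields K_{4} as a minor, and since treewidth is minor-monotone, tw(G) ≥ tw(K_{4}) = 3. Hence tw(G) = 3 exactly.

Treewidth 3.
One such decomposition:
Bags: B1 = {2, 5, 7, 8}  B2 = {1, 2, 7, 8}  B3 = {2, 4, 7, 8}  B4 = {2, 6, 7, 8}  B5 = {2, 3, 7, 8}
Tree: B1–B2, B2–B3, B3–B4, B4–B5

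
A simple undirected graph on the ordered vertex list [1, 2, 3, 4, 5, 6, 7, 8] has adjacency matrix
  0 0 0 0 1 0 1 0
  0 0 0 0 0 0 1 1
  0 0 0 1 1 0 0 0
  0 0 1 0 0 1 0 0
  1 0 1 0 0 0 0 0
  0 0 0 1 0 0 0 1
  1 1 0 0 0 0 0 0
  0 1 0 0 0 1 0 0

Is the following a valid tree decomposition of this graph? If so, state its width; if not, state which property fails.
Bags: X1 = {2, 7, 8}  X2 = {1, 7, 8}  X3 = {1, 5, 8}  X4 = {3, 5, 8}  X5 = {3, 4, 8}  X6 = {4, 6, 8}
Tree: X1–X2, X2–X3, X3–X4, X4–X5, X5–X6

Yes; width 2.

Checking the three conditions: (i) the bags cover all of {1, 2, 3, 4, 5, 6, 7, 8}; (ii) for each edge, some bag contains both endpoints; (iii) the bags containing any fixed vertex form a subtree. All hold, so the decomposition is valid with width 3 − 1 = 2.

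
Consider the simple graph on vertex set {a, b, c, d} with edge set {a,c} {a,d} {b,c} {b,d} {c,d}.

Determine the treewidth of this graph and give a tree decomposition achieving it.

The largest bag has 3 vertices, giving width 2; this decomposition certifies tw(G) ≤ 2. On the other hand G contains the 3-clique {a, c, d}. A clique must lie in a single bag of any decomposition, so no decomposition can have width below 2. Combining the bounds, tw(G) = 2.

Treewidth 2.
Bags: B1 = {a, c, d}  B2 = {b, c, d}
Tree: B1–B2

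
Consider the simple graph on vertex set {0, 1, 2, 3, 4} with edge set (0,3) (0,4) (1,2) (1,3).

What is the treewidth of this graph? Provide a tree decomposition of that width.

Treewidth 1.
Bags: B1 = {0, 4}  B2 = {0, 3}  B3 = {1, 3}  B4 = {1, 2}
Tree: B1–B2, B2–B3, B3–B4

Each bag holds 2 vertices, so the decomposition has width 1, which upper-bounds the treewidth. Since G has at least one edge (e.g. 4–0), it is not an edgeless graph, so tw(G) ≥ 1. The upper and lower bounds meet at 1, so that is the treewidth.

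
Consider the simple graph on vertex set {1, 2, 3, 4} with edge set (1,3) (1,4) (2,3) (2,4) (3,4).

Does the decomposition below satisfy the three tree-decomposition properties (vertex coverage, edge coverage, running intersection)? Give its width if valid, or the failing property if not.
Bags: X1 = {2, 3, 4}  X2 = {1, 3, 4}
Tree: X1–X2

Yes; width 2.

Every vertex of G appears in some bag (union = {1, 2, 3, 4}); every edge is covered by a bag; and for each vertex v the set of bags containing v is connected in the bag tree. The decomposition is therefore valid. The largest bag has 3 vertices, so the width is 2.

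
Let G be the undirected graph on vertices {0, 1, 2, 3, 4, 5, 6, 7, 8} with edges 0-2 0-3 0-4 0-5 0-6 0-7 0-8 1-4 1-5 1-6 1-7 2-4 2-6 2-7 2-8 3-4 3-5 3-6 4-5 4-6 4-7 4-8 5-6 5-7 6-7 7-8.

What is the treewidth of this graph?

4

A width-4 tree decomposition is:
Bags: B1 = {0, 4, 5, 6, 7}  B2 = {0, 2, 4, 6, 7}  B3 = {0, 3, 4, 5, 6}  B4 = {0, 2, 4, 7, 8}  B5 = {1, 4, 5, 6, 7}
Tree: B1–B2, B1–B3, B2–B4, B1–B5
The largest bag has 5 vertices, giving width 4; this decomposition certifies tw(G) ≤ 4. For the lower bound, the 5 vertices {0, 2, 4, 7, 8} are pairwise adjacent, and any tree decomposition puts a clique entirely inside one bag — forcing width ≥ 4. Hence tw(G) = 4 exactly.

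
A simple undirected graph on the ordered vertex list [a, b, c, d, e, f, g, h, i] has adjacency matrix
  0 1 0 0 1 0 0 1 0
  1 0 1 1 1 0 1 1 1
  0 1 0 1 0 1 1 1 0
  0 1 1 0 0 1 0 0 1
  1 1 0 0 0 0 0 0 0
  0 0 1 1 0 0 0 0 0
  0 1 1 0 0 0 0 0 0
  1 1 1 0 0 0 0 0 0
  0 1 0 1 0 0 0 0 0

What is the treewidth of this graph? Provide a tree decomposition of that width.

The largest bag has 3 vertices, giving width 2; this decomposition certifies tw(G) ≤ 2. For the lower bound, the 3 vertices {c, d, f} are pairwise adjacent, and any tree decomposition puts a clique entirely inside one bag — forcing width ≥ 2. Combining the bounds, tw(G) = 2.

Treewidth 2.
One such decomposition:
Bags: B1 = {b, c, d}  B2 = {b, d, i}  B3 = {b, c, h}  B4 = {a, b, h}  B5 = {b, c, g}  B6 = {a, b, e}  B7 = {c, d, f}
Tree: B1–B2, B1–B3, B3–B4, B3–B5, B4–B6, B1–B7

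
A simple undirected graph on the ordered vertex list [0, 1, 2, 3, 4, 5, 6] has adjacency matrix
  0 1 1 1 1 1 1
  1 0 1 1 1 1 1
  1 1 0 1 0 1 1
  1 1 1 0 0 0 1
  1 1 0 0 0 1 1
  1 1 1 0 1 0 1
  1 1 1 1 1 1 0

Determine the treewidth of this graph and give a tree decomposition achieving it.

Each bag holds 5 vertices, so the decomposition has width 4, which upper-bounds the treewidth. For the lower bound, the 5 vertices {0, 1, 2, 3, 6} are pairwise adjacent, and any tree decomposition puts a clique entirely inside one bag — forcing width ≥ 4. Therefore the treewidth is 4.

Treewidth 4.
Bags: B1 = {0, 1, 2, 3, 6}  B2 = {0, 1, 2, 5, 6}  B3 = {0, 1, 4, 5, 6}
Tree: B1–B2, B2–B3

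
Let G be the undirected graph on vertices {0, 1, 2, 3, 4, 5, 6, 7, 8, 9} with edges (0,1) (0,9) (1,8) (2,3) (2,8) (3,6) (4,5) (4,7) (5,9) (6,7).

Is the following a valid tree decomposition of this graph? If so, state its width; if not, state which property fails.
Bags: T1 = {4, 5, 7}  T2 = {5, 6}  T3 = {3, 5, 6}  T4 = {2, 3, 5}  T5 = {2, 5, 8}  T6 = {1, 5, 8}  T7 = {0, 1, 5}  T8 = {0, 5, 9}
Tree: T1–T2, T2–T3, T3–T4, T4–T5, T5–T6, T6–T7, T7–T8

No — edge (7,6) lies in no bag.

A tree decomposition must satisfy three properties: every vertex lies in some bag; for every edge, both endpoints lie together in some bag; and for every vertex, the bags containing it form a connected subtree. Here edge (7,6) lies in no bag, so the decomposition is invalid.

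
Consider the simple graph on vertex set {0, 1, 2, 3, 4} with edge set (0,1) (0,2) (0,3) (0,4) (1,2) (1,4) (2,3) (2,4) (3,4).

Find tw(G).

3

A width-3 tree decomposition is:
Bags: B1 = {0, 2, 3, 4}  B2 = {0, 1, 2, 4}
Tree: B1–B2
Every bag has size at most 4, so the width is 4 − 1 = 3 and tw(G) ≤ 3. On the other hand G contains the 4-clique {0, 1, 2, 4}. A clique must lie in a single bag of any decomposition, so no decomposition can have width below 3. The upper and lower bounds meet at 3, so that is the treewidth.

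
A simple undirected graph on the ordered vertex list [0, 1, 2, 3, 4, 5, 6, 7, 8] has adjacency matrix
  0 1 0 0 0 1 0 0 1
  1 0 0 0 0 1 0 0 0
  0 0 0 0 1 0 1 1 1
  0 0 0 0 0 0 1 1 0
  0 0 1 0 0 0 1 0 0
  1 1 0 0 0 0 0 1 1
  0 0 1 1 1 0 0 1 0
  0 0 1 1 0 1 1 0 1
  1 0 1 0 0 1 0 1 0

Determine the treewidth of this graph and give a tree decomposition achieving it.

Treewidth 2.
Bags: B1 = {5, 7, 8}  B2 = {2, 7, 8}  B3 = {0, 5, 8}  B4 = {2, 6, 7}  B5 = {0, 1, 5}  B6 = {3, 6, 7}  B7 = {2, 4, 6}
Tree: B1–B2, B1–B3, B2–B4, B3–B5, B4–B6, B4–B7

Every bag has size at most 3, so the width is 3 − 1 = 2 and tw(G) ≤ 2. Conversely, {0, 5, 8} is a clique of size 3, and the vertices of any clique must share a bag in every tree decomposition; so some bag has ≥ 3 vertices and tw(G) ≥ 2. Combining the bounds, tw(G) = 2.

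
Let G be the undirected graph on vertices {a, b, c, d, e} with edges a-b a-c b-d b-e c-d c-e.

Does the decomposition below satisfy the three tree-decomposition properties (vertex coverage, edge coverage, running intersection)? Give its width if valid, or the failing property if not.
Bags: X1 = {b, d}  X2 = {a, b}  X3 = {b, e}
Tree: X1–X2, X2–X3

No — vertex c appears in no bag.

A tree decomposition must satisfy three properties: every vertex lies in some bag; for every edge, both endpoints lie together in some bag; and for every vertex, the bags containing it form a connected subtree. Here vertex c appears in no bag, so the decomposition is invalid.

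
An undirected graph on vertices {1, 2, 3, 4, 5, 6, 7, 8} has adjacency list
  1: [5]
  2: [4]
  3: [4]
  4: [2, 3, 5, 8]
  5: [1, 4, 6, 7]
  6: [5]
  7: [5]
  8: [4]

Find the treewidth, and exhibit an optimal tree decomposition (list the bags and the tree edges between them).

Treewidth 1.
One optimal decomposition is:
Bags: B1 = {4, 5}  B2 = {4, 8}  B3 = {2, 4}  B4 = {1, 5}  B5 = {5, 7}  B6 = {5, 6}  B7 = {3, 4}
Tree: B1–B2, B2–B3, B1–B4, B1–B5, B5–B6, B1–B7

Every bag has size at most 2, so the width is 2 − 1 = 1 and tw(G) ≤ 1. Any graph with an edge has treewidth ≥ 1, and G has the edge 5–4. Therefore the treewidth is 1.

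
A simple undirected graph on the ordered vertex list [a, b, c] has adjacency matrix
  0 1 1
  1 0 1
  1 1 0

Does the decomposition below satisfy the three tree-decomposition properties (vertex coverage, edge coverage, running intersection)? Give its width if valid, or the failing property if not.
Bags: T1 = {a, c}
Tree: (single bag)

A tree decomposition must satisfy three properties: every vertex lies in some bag; for every edge, both endpoints lie together in some bag; and for every vertex, the bags containing it form a connected subtree. Here vertex b appears in no bag, so the decomposition is invalid.

No — vertex b appears in no bag.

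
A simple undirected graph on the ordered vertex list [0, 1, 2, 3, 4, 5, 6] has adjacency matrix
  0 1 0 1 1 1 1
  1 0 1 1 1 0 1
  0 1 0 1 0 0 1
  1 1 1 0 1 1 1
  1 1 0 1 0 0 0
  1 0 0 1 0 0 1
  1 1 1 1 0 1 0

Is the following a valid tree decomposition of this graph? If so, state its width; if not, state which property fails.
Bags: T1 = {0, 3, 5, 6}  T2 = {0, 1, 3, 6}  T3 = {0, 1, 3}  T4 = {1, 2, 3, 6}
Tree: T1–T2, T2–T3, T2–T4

No — vertex 4 appears in no bag.

A tree decomposition must satisfy three properties: every vertex lies in some bag; for every edge, both endpoints lie together in some bag; and for every vertex, the bags containing it form a connected subtree. Here vertex 4 appears in no bag, so the decomposition is invalid.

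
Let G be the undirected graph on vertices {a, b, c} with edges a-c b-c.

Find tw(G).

1

A width-1 tree decomposition is:
Bags: B1 = {b, c}  B2 = {a, c}
Tree: B1–B2
The largest bag has 2 vertices, giving width 1; this decomposition certifies tw(G) ≤ 1. Since G has at least one edge (e.g. c–b), it is not an edgeless graph, so tw(G) ≥ 1. Hence tw(G) = 1 exactly.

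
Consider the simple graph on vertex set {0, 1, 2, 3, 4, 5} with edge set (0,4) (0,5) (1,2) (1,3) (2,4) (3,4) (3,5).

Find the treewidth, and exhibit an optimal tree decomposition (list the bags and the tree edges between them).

Treewidth 2.
One optimal decomposition is:
Bags: B1 = {1, 2, 3}  B2 = {2, 3, 4}  B3 = {3, 4, 5}  B4 = {0, 4, 5}
Tree: B1–B2, B2–B3, B3–B4

Every bag has size at most 3, so the width is 3 − 1 = 2 and tw(G) ≤ 2. The edges 1–2–4–3–1 form a cycle, so G is not a tree and its treewidth is at least 2. The upper and lower bounds meet at 2, so that is the treewidth.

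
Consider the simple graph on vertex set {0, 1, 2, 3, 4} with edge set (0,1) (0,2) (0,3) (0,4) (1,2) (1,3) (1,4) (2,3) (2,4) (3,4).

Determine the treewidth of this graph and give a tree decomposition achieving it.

A single bag containing all 5 vertices is trivially a valid decomposition of width 4. On the other hand G contains the 5-clique {0, 1, 2, 3, 4}. A clique must lie in a single bag of any decomposition, so no decomposition can have width below 4. The upper and lower bounds meet at 4, so that is the treewidth.

Treewidth 4.
Bags: B1 = {0, 1, 2, 3, 4}
Tree: (single bag)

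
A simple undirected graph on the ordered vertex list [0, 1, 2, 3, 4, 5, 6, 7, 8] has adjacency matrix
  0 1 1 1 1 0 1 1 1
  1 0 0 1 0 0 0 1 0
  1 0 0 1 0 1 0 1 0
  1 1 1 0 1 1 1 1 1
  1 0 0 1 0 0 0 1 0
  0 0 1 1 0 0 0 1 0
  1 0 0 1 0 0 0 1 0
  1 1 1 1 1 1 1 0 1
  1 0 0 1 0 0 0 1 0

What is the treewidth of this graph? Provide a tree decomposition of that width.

The largest bag has 4 vertices, giving width 3; this decomposition certifies tw(G) ≤ 3. On the other hand G contains the 4-clique {0, 1, 3, 7}. A clique must lie in a single bag of any decomposition, so no decomposition can have width below 3. The upper and lower bounds meet at 3, so that is the treewidth.

Treewidth 3.
Bags: B1 = {2, 3, 5, 7}  B2 = {0, 2, 3, 7}  B3 = {0, 1, 3, 7}  B4 = {0, 3, 4, 7}  B5 = {0, 3, 6, 7}  B6 = {0, 3, 7, 8}
Tree: B1–B2, B2–B3, B2–B4, B3–B5, B5–B6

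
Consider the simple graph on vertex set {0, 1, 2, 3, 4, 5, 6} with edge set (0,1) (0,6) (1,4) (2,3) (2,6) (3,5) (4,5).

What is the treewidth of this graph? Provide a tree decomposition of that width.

Each bag holds 3 vertices, so the decomposition has width 2, which upper-bounds the treewidth. The edges 0–6–2–3–5–4–1–0 form a cycle, so G is not a tree and its treewidth is at least 2. Therefore the treewidth is 2.

Treewidth 2.
One such decomposition:
Bags: B1 = {0, 2, 6}  B2 = {0, 2, 3}  B3 = {0, 3, 5}  B4 = {0, 4, 5}  B5 = {0, 1, 4}
Tree: B1–B2, B2–B3, B3–B4, B4–B5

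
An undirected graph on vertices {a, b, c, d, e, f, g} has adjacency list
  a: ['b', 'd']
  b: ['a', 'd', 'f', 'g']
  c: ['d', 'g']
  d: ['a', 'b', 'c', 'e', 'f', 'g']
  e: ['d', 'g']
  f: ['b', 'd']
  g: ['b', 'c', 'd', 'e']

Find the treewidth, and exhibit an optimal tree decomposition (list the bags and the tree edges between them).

Each bag holds 3 vertices, so the decomposition has width 2, which upper-bounds the treewidth. On the other hand G contains the 3-clique {d, e, g}. A clique must lie in a single bag of any decomposition, so no decomposition can have width below 2. Hence tw(G) = 2 exactly.

Treewidth 2.
One optimal decomposition is:
Bags: B1 = {c, d, g}  B2 = {d, e, g}  B3 = {b, d, g}  B4 = {b, d, f}  B5 = {a, b, d}
Tree: B1–B2, B1–B3, B3–B4, B4–B5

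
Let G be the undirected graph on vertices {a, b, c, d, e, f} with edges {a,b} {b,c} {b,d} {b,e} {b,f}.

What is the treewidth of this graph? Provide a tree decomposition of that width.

Treewidth 1.
One such decomposition:
Bags: B1 = {b, f}  B2 = {a, b}  B3 = {b, d}  B4 = {b, c}  B5 = {b, e}
Tree: B1–B2, B1–B3, B3–B4, B2–B5

Each bag holds 2 vertices, so the decomposition has width 1, which upper-bounds the treewidth. Any graph with an edge has treewidth ≥ 1, and G has the edge b–f. Therefore the treewidth is 1.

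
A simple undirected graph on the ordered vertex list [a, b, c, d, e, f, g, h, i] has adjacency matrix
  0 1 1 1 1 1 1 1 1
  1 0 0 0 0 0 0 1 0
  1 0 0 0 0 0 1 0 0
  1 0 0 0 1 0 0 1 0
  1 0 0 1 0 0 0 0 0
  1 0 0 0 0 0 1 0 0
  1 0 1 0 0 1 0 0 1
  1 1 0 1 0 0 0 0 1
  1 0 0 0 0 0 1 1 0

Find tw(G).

A width-2 tree decomposition is:
Bags: B1 = {a, b, h}  B2 = {a, d, h}  B3 = {a, h, i}  B4 = {a, g, i}  B5 = {a, d, e}  B6 = {a, f, g}  B7 = {a, c, g}
Tree: B1–B2, B1–B3, B3–B4, B2–B5, B4–B6, B4–B7
Every bag has size at most 3, so the width is 3 − 1 = 2 and tw(G) ≤ 2. Conversely, {a, d, e} is a clique of size 3, and the vertices of any clique must share a bag in every tree decomposition; so some bag has ≥ 3 vertices and tw(G) ≥ 2. Therefore the treewidth is 2.

2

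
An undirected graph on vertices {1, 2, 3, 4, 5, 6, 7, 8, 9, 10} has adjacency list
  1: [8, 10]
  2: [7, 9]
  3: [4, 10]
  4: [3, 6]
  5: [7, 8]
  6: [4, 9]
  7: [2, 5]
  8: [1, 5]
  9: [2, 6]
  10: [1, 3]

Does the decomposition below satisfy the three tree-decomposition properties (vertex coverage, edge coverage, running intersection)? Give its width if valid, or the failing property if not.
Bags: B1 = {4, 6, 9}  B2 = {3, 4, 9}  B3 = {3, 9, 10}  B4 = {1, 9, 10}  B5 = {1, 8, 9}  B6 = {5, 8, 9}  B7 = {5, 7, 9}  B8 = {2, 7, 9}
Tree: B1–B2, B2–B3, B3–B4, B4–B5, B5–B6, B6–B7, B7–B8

Vertex coverage: the bags together contain {1, 2, 3, 4, 5, 6, 7, 8, 9, 10}, the full vertex set. Edge coverage: each edge of G has both endpoints in at least one bag. Running intersection: for every vertex, the bags containing it form a connected subtree. All three properties hold, so this is a valid tree decomposition of width max|bag| − 1 = 2, and hence tw(G) ≤ 2.

Yes; width 2.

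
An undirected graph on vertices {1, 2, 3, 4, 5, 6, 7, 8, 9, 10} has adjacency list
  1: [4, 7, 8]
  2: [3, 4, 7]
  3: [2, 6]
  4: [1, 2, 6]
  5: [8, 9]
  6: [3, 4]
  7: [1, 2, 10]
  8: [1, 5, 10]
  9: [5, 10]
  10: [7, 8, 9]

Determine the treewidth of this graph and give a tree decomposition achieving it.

Treewidth 2.
One optimal decomposition is:
Bags: B1 = {2, 3, 6}  B2 = {2, 4, 6}  B3 = {2, 4, 7}  B4 = {1, 4, 7}  B5 = {1, 7, 10}  B6 = {1, 8, 10}  B7 = {8, 9, 10}  B8 = {5, 8, 9}
Tree: B1–B2, B2–B3, B3–B4, B4–B5, B5–B6, B6–B7, B7–B8

Each bag holds 3 vertices, so the decomposition has width 2, which upper-bounds the treewidth. The edges 3–6–4–2–3 form a cycle, so G is not a tree and its treewidth is at least 2. Combining the bounds, tw(G) = 2.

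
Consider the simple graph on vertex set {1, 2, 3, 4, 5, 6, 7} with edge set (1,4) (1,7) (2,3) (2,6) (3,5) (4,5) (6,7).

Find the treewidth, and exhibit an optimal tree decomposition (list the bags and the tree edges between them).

Treewidth 2.
One such decomposition:
Bags: B1 = {1, 4, 5}  B2 = {1, 3, 5}  B3 = {1, 2, 3}  B4 = {1, 2, 6}  B5 = {1, 6, 7}
Tree: B1–B2, B2–B3, B3–B4, B4–B5

The largest bag has 3 vertices, giving width 2; this decomposition certifies tw(G) ≤ 2. For the lower bound, G contains the cycle 1–4–5–3–2–6–7–1, so G is not a forest; only forests have treewidth ≤ 1, hence tw(G) ≥ 2. Combining the bounds, tw(G) = 2.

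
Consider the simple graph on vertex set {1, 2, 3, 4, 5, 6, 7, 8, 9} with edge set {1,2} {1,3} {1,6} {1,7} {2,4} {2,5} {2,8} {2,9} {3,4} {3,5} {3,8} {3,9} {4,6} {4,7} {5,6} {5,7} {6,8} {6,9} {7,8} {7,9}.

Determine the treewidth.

4

A width-4 tree decomposition is:
Bags: B1 = {1, 2, 3, 6, 7}  B2 = {2, 3, 4, 6, 7}  B3 = {2, 3, 6, 7, 8}  B4 = {2, 3, 5, 6, 7}  B5 = {2, 3, 6, 7, 9}
Tree: B1–B2, B2–B3, B3–B4, B4–B5
Each bag holds 5 vertices, so the decomposition has width 4, which upper-bounds the treewidth. For the lower bound: the 5 vertex sets {1,6}, {4,7}, {3,8}, {2}, {5} are disjoint, each induces a connected subgraph, and every pair is joined by at least one edge of G. Contracting each set to a single vertex therefore yields K_{5} as a minor, and since treewidth is minor-monotone, tw(G) ≥ tw(K_{5}) = 4. Hence tw(G) = 4 exactly.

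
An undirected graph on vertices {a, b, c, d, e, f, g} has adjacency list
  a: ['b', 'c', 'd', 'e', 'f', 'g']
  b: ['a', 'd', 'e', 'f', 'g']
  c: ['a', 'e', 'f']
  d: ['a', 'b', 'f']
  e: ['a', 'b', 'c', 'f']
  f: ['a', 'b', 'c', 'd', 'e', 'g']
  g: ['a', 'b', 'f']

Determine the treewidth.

A width-3 tree decomposition is:
Bags: B1 = {a, b, e, f}  B2 = {a, b, d, f}  B3 = {a, c, e, f}  B4 = {a, b, f, g}
Tree: B1–B2, B1–B3, B2–B4
The largest bag has 4 vertices, giving width 3; this decomposition certifies tw(G) ≤ 3. For the lower bound, the 4 vertices {a, c, e, f} are pairwise adjacent, and any tree decomposition puts a clique entirely inside one bag — forcing width ≥ 3. Combining the bounds, tw(G) = 3.

3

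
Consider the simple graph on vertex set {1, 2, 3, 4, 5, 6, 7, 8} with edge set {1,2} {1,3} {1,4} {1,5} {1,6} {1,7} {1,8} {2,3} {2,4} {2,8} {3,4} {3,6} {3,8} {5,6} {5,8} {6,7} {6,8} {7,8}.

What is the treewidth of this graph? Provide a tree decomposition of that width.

Each bag holds 4 vertices, so the decomposition has width 3, which upper-bounds the treewidth. On the other hand G contains the 4-clique {1, 2, 3, 8}. A clique must lie in a single bag of any decomposition, so no decomposition can have width below 3. Therefore the treewidth is 3.

Treewidth 3.
One such decomposition:
Bags: B1 = {1, 3, 6, 8}  B2 = {1, 2, 3, 8}  B3 = {1, 5, 6, 8}  B4 = {1, 6, 7, 8}  B5 = {1, 2, 3, 4}
Tree: B1–B2, B1–B3, B1–B4, B2–B5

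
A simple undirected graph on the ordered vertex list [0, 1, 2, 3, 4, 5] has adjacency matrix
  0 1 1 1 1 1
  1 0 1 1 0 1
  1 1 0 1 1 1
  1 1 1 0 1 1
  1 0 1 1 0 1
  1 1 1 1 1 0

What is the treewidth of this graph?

A width-4 tree decomposition is:
Bags: B1 = {0, 1, 2, 3, 5}  B2 = {0, 2, 3, 4, 5}
Tree: B1–B2
Each bag holds 5 vertices, so the decomposition has width 4, which upper-bounds the treewidth. Conversely, {0, 1, 2, 3, 5} is a clique of size 5, and the vertices of any clique must share a bag in every tree decomposition; so some bag has ≥ 5 vertices and tw(G) ≥ 4. Therefore the treewidth is 4.

4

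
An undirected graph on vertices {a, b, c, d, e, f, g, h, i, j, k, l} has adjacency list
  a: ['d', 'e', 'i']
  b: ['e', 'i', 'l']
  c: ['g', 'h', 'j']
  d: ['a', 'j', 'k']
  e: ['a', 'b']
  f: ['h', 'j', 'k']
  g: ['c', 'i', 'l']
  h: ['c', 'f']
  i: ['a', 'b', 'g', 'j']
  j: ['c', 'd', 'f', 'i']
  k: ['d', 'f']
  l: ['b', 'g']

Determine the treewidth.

A width-3 tree decomposition is:
Bags: B1 = {a, b, e, l}  B2 = {a, b, i, l}  B3 = {a, g, i, l}  B4 = {a, d, g, i}  B5 = {d, g, i, j}  B6 = {c, d, g, j}  B7 = {c, d, j, k}  B8 = {c, f, j, k}  B9 = {c, f, h, k}
Tree: B1–B2, B2–B3, B3–B4, B4–B5, B5–B6, B6–B7, B7–B8, B8–B9
Each bag holds 4 vertices, so the decomposition has width 3, which upper-bounds the treewidth. For the lower bound: the 4 vertex sets {b,e,l}, {a}, {i}, {c,d,g,j} are disjoint, each induces a connected subgraph, and every pair is joined by at least one edge of G. Contracting each set to a single vertex therefore yields K_{4} as a minor, and since treewidth is minor-monotone, tw(G) ≥ tw(K_{4}) = 3. Therefore the treewidth is 3.

3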